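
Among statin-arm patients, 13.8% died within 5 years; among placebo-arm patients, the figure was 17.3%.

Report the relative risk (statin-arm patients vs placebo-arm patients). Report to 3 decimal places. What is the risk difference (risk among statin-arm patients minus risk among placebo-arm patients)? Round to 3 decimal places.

RR = 0.798; RD = -0.035

RR = 0.1380 / 0.1730 = 0.798
risk difference = 0.1380 − 0.1730 = -0.035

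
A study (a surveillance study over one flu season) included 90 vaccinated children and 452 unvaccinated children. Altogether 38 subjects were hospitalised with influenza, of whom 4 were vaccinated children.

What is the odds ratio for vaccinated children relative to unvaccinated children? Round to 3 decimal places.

OR: 0.572

vaccinated children without the outcome: 90 − 4 = 86
unvaccinated children with the outcome: 38 − 4 = 34
unvaccinated children without the outcome: 452 − 34 = 418
odds, vaccinated children = 4/86 = 0.04651
odds, unvaccinated children = 34/418 = 0.08134
OR = 0.04651 / 0.08134 = 0.572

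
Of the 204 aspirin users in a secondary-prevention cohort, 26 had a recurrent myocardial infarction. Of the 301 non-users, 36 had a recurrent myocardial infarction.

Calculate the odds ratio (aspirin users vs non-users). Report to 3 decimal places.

OR = (26 × 265) / (178 × 36) = 6890/6408 ≈ 1.075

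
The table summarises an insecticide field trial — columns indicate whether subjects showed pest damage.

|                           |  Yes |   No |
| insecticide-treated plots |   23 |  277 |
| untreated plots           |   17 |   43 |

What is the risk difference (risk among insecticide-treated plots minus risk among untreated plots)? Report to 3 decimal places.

risk, insecticide-treated plots = 23/300 = 0.0767
risk, untreated plots = 17/60 = 0.2833
risk difference = 0.0767 − 0.2833 = -0.207

RD ≈ -0.207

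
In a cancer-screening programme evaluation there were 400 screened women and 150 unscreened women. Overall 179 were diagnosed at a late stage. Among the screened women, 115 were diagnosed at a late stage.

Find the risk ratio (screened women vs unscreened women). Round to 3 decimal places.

0.674

screened women without the outcome: 400 − 115 = 285
unscreened women with the outcome: 179 − 115 = 64
unscreened women without the outcome: 150 − 64 = 86
risk, screened women = 115/400 = 0.2875
risk, unscreened women = 64/150 = 0.4267
RR = 0.2875 / 0.4267 = 0.674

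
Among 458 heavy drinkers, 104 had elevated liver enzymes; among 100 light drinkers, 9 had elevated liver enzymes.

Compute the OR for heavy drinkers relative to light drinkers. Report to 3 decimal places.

OR = (104 × 91) / (354 × 9) = 9464/3186 ≈ 2.970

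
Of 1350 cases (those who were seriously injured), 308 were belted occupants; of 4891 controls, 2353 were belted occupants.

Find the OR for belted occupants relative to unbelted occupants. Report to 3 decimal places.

OR = (308 × 2538) / (2353 × 1042) = 781704/2451826 ≈ 0.319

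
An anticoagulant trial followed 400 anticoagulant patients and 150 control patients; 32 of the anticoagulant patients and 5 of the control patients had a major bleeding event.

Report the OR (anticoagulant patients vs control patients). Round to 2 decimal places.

OR = (32 × 145) / (368 × 5) = 4640/1840 ≈ 2.52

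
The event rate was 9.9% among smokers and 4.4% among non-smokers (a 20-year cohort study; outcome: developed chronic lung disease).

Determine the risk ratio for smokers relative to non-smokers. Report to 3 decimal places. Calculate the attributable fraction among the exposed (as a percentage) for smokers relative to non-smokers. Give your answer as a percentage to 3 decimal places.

RR = 0.09900 / 0.04400 = 2.250
AR% = (0.09900 − 0.04400) / 0.09900 = 0.5556 → 55.556%

RR = 2.250; AR% = 55.556%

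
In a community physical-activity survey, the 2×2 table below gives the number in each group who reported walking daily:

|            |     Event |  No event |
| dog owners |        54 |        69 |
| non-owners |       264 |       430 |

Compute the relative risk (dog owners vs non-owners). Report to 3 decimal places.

risk, dog owners = 54/123 = 0.4390
risk, non-owners = 264/694 = 0.3804
RR = 0.4390 / 0.3804 = 1.154

1.154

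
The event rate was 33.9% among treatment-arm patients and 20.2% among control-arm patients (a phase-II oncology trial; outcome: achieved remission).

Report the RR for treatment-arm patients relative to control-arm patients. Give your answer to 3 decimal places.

RR = 0.3390 / 0.2020 = 1.678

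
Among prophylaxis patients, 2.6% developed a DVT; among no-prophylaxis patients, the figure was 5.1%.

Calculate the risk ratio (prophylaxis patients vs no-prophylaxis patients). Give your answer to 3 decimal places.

RR = 0.02600 / 0.05100 = 0.510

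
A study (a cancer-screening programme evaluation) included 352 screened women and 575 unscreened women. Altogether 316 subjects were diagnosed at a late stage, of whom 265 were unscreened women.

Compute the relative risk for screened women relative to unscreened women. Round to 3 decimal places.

screened women with the outcome: 316 − 265 = 51
screened women without the outcome: 352 − 51 = 301
unscreened women without the outcome: 575 − 265 = 310
risk, screened women = 51/352 = 0.1449
risk, unscreened women = 265/575 = 0.4609
RR = 0.1449 / 0.4609 = 0.314

RR ≈ 0.314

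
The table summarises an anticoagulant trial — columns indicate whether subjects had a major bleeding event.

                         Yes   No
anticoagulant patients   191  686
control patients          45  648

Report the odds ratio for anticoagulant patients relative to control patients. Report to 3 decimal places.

OR = (191 × 648) / (686 × 45) = 123768/30870 ≈ 4.009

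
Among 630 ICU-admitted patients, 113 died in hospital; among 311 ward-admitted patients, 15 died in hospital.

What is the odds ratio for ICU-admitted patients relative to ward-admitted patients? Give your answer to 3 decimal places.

OR = (113 × 296) / (517 × 15) = 33448/7755 ≈ 4.313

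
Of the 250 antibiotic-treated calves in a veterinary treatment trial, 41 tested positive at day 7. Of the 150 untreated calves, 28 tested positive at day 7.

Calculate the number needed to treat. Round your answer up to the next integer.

risk, antibiotic-treated calves = 41/250 = 0.164000
risk, untreated calves = 28/150 = 0.186667
absolute risk difference = 0.022667
1 / 0.022667 = 44.117 → round up → 45

45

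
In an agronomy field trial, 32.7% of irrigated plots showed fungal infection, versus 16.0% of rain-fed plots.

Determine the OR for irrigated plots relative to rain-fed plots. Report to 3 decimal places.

odds, irrigated plots = 0.3270/0.6730 = 0.4859
odds, rain-fed plots = 0.1600/0.8400 = 0.1905
OR = 0.4859 / 0.1905 = 2.551

2.551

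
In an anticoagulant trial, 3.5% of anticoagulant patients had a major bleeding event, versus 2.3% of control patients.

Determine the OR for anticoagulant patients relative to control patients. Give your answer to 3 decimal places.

OR: 1.541

odds, anticoagulant patients = 0.03500/0.96500 = 0.03627
odds, control patients = 0.02300/0.97700 = 0.02354
OR = 0.03627 / 0.02354 = 1.541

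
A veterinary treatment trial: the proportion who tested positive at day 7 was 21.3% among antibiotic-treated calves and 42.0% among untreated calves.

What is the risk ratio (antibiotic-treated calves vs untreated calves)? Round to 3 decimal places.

RR = 0.2130 / 0.4200 = 0.507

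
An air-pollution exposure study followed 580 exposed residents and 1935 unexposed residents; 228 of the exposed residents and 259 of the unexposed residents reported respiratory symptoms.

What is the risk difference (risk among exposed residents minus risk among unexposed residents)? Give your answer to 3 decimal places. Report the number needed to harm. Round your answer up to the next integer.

RD = 0.259; NNH = 4

risk, exposed residents = 228/580 = 0.3931
risk, unexposed residents = 259/1935 = 0.1339
risk difference = 0.3931 − 0.1339 = 0.259
absolute risk difference = 0.259253
1 / 0.259253 = 3.857 → round up → 4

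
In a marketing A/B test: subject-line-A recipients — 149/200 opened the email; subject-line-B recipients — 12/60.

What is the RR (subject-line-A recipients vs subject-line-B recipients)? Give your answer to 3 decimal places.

risk, subject-line-A recipients = 149/200 = 0.7450
risk, subject-line-B recipients = 12/60 = 0.2000
RR = 0.7450 / 0.2000 = 3.725

RR: 3.725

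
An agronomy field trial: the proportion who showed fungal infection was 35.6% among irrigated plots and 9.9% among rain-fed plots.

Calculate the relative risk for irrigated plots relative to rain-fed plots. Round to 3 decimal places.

RR = 0.3560 / 0.0990 = 3.596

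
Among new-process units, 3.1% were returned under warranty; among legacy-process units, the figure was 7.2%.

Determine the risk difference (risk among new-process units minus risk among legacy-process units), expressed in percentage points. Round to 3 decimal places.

risk difference = 0.03100 − 0.07200 = -0.04100 → -4.100 percentage points

RD = -4.100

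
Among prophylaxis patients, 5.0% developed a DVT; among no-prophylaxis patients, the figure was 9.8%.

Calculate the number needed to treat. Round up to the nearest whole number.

absolute risk difference = 0.048000
1 / 0.048000 = 20.833 → round up → 21

NNT: 21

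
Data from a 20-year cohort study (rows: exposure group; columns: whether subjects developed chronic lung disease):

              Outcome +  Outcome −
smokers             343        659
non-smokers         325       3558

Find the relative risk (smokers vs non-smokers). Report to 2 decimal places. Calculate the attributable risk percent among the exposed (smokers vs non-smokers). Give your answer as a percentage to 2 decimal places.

risk, smokers = 343/1002 = 0.3423
risk, non-smokers = 325/3883 = 0.0837
RR = 0.3423 / 0.0837 = 4.09
AR% = (0.3423 − 0.0837) / 0.3423 = 0.7555 → 75.55%

RR = 4.09; AR% = 75.55%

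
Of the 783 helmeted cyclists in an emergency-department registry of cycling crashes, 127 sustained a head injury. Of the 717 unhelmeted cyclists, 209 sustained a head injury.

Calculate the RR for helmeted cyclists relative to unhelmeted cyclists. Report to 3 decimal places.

risk, helmeted cyclists = 127/783 = 0.1622
risk, unhelmeted cyclists = 209/717 = 0.2915
RR = 0.1622 / 0.2915 = 0.556

RR = 0.556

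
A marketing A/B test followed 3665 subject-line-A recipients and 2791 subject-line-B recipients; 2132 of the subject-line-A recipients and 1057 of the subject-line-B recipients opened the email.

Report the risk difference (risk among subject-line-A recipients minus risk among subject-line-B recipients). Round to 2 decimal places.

risk, subject-line-A recipients = 2132/3665 = 0.5817
risk, subject-line-B recipients = 1057/2791 = 0.3787
risk difference = 0.5817 − 0.3787 = 0.20

0.20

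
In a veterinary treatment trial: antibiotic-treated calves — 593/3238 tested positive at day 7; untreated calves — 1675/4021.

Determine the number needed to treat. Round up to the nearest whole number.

5

risk, antibiotic-treated calves = 593/3238 = 0.183138
risk, untreated calves = 1675/4021 = 0.416563
absolute risk difference = 0.233425
1 / 0.233425 = 4.284 → round up → 5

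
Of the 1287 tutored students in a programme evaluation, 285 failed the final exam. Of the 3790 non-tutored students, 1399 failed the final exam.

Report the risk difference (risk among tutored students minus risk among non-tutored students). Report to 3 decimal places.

risk, tutored students = 285/1287 = 0.2214
risk, non-tutored students = 1399/3790 = 0.3691
risk difference = 0.2214 − 0.3691 = -0.148

-0.148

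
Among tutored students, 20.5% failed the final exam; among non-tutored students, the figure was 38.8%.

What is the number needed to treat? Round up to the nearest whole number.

6

absolute risk difference = 0.183000
1 / 0.183000 = 5.464 → round up → 6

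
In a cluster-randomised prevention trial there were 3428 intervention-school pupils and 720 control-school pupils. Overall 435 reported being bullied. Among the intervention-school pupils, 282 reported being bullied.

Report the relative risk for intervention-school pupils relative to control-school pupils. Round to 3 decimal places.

0.387

intervention-school pupils without the outcome: 3428 − 282 = 3146
control-school pupils with the outcome: 435 − 282 = 153
control-school pupils without the outcome: 720 − 153 = 567
risk, intervention-school pupils = 282/3428 = 0.0823
risk, control-school pupils = 153/720 = 0.2125
RR = 0.0823 / 0.2125 = 0.387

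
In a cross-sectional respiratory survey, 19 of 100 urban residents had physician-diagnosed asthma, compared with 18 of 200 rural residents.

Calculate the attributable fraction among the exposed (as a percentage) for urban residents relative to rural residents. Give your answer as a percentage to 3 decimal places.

risk, urban residents = 19/100 = 0.1900
risk, rural residents = 18/200 = 0.0900
AR% = (0.1900 − 0.0900) / 0.1900 = 0.5263 → 52.632%

AR% ≈ 52.632%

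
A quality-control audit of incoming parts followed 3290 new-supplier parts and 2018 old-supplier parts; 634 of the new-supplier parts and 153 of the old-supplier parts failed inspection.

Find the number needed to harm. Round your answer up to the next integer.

NNH ≈ 9

risk, new-supplier parts = 634/3290 = 0.192705
risk, old-supplier parts = 153/2018 = 0.075818
absolute risk difference = 0.116888
1 / 0.116888 = 8.555 → round up → 9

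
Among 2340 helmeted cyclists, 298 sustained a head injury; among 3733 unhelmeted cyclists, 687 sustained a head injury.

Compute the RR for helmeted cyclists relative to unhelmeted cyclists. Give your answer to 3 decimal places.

RR ≈ 0.692

risk, helmeted cyclists = 298/2340 = 0.1274
risk, unhelmeted cyclists = 687/3733 = 0.1840
RR = 0.1274 / 0.1840 = 0.692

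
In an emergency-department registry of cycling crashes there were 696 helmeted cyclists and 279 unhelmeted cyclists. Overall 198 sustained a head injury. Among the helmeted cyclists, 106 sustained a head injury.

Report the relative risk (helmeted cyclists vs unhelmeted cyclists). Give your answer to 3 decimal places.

helmeted cyclists without the outcome: 696 − 106 = 590
unhelmeted cyclists with the outcome: 198 − 106 = 92
unhelmeted cyclists without the outcome: 279 − 92 = 187
risk, helmeted cyclists = 106/696 = 0.1523
risk, unhelmeted cyclists = 92/279 = 0.3297
RR = 0.1523 / 0.3297 = 0.462

RR ≈ 0.462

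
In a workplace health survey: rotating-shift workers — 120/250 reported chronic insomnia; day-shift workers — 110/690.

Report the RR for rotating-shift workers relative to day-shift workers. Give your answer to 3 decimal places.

3.011

risk, rotating-shift workers = 120/250 = 0.4800
risk, day-shift workers = 110/690 = 0.1594
RR = 0.4800 / 0.1594 = 3.011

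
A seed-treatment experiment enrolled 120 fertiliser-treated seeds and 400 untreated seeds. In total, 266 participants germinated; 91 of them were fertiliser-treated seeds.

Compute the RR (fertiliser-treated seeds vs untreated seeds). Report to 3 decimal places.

RR = 1.733

fertiliser-treated seeds without the outcome: 120 − 91 = 29
untreated seeds with the outcome: 266 − 91 = 175
untreated seeds without the outcome: 400 − 175 = 225
risk, fertiliser-treated seeds = 91/120 = 0.7583
risk, untreated seeds = 175/400 = 0.4375
RR = 0.7583 / 0.4375 = 1.733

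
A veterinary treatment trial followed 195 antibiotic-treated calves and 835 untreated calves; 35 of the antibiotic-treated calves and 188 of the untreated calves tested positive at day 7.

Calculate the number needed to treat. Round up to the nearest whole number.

22

risk, antibiotic-treated calves = 35/195 = 0.179487
risk, untreated calves = 188/835 = 0.225150
absolute risk difference = 0.045663
1 / 0.045663 = 21.900 → round up → 22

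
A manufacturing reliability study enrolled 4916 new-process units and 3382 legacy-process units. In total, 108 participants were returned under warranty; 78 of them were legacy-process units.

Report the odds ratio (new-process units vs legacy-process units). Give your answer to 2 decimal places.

OR ≈ 0.26

new-process units with the outcome: 108 − 78 = 30
new-process units without the outcome: 4916 − 30 = 4886
legacy-process units without the outcome: 3382 − 78 = 3304
odds, new-process units = 30/4886 = 0.00614
odds, legacy-process units = 78/3304 = 0.02361
OR = 0.00614 / 0.02361 = 0.26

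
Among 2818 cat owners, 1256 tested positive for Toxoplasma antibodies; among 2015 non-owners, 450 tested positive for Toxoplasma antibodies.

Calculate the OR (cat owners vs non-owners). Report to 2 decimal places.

OR = (1256 × 1565) / (1562 × 450) = 1965640/702900 ≈ 2.80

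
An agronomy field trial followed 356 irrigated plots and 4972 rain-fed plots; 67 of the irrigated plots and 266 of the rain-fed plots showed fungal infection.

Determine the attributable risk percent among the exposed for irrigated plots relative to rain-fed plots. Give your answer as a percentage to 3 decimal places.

71.573%

risk, irrigated plots = 67/356 = 0.1882
risk, rain-fed plots = 266/4972 = 0.0535
AR% = (0.1882 − 0.0535) / 0.1882 = 0.7157 → 71.573%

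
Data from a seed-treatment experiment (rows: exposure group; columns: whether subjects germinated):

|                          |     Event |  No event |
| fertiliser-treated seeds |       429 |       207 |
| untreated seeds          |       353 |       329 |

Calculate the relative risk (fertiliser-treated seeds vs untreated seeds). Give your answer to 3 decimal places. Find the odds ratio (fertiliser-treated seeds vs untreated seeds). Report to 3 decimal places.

risk, fertiliser-treated seeds = 429/636 = 0.6745
risk, untreated seeds = 353/682 = 0.5176
RR = 0.6745 / 0.5176 = 1.303
OR = (429 × 329) / (207 × 353) = 141141/73071 ≈ 1.932

RR = 1.303; OR = 1.932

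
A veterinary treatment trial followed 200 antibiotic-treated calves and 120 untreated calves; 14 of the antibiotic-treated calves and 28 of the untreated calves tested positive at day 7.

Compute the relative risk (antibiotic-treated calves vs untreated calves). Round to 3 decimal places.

RR ≈ 0.300

risk, antibiotic-treated calves = 14/200 = 0.0700
risk, untreated calves = 28/120 = 0.2333
RR = 0.0700 / 0.2333 = 0.300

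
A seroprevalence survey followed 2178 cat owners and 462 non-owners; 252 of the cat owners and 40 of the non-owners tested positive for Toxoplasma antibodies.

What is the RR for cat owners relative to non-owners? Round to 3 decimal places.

RR: 1.336

risk, cat owners = 252/2178 = 0.1157
risk, non-owners = 40/462 = 0.0866
RR = 0.1157 / 0.0866 = 1.336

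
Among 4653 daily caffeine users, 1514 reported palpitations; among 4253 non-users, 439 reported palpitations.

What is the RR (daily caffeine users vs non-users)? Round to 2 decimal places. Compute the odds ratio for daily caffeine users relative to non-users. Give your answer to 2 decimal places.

risk, daily caffeine users = 1514/4653 = 0.3254
risk, non-users = 439/4253 = 0.1032
RR = 0.3254 / 0.1032 = 3.15
OR = (1514 × 3814) / (3139 × 439) = 5774396/1378021 ≈ 4.19

RR = 3.15; OR = 4.19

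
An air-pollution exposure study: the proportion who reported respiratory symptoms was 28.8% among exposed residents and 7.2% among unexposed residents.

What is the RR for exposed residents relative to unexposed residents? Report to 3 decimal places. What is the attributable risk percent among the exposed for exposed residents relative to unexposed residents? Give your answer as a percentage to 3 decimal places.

RR = 4.000; AR% = 75.000%

RR = 0.2880 / 0.0720 = 4.000
AR% = (0.2880 − 0.0720) / 0.2880 = 0.7500 → 75.000%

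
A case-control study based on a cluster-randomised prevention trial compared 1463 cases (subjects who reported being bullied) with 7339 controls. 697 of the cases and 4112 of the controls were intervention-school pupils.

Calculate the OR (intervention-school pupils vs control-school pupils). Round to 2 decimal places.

0.71

odds, intervention-school pupils = 697/4112 = 0.1695
odds, control-school pupils = 766/3227 = 0.2374
OR = 0.1695 / 0.2374 = 0.71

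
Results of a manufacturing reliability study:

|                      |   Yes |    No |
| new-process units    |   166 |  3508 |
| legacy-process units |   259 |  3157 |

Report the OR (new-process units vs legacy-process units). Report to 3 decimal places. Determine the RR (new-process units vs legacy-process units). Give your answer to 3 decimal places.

OR = (166 × 3157) / (3508 × 259) = 524062/908572 ≈ 0.577
risk, new-process units = 166/3674 = 0.04518
risk, legacy-process units = 259/3416 = 0.07582
RR = 0.04518 / 0.07582 = 0.596

OR = 0.577; RR = 0.596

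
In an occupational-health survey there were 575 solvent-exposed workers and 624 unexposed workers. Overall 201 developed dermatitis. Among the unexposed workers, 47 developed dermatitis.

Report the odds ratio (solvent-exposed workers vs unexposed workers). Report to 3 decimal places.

OR ≈ 4.491

solvent-exposed workers with the outcome: 201 − 47 = 154
solvent-exposed workers without the outcome: 575 − 154 = 421
unexposed workers without the outcome: 624 − 47 = 577
OR = (154 × 577) / (421 × 47) = 88858/19787 ≈ 4.491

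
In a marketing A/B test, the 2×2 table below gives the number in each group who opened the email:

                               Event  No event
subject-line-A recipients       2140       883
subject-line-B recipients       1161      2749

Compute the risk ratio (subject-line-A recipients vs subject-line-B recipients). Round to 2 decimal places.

RR = 2.38

risk, subject-line-A recipients = 2140/3023 = 0.7079
risk, subject-line-B recipients = 1161/3910 = 0.2969
RR = 0.7079 / 0.2969 = 2.38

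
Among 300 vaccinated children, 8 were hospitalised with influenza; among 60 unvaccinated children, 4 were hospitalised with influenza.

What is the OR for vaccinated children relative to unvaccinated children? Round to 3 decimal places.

odds, vaccinated children = 8/292 = 0.02740
odds, unvaccinated children = 4/56 = 0.07143
OR = 0.02740 / 0.07143 = 0.384

OR: 0.384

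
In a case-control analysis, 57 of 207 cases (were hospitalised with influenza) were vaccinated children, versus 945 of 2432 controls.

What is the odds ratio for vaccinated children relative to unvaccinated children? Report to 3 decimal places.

OR = (57 × 1487) / (945 × 150) = 84759/141750 ≈ 0.598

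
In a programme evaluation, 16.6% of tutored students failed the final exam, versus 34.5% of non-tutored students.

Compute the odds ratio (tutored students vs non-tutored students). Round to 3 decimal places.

odds, tutored students = 0.1660/0.8340 = 0.1990
odds, non-tutored students = 0.3450/0.6550 = 0.5267
OR = 0.1990 / 0.5267 = 0.378

OR = 0.378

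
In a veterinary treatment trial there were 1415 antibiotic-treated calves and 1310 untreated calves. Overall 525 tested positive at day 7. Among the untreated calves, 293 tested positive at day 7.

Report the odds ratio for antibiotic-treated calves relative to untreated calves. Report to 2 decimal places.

antibiotic-treated calves with the outcome: 525 − 293 = 232
antibiotic-treated calves without the outcome: 1415 − 232 = 1183
untreated calves without the outcome: 1310 − 293 = 1017
OR = (232 × 1017) / (1183 × 293) = 235944/346619 ≈ 0.68

OR ≈ 0.68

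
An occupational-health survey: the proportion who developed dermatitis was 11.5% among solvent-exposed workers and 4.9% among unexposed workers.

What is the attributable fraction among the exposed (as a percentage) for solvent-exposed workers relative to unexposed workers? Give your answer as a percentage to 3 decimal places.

AR% = (0.11500 − 0.04900) / 0.11500 = 0.5739 → 57.391%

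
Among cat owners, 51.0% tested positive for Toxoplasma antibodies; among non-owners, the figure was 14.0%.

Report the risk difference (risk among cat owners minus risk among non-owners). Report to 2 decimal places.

risk difference = 0.5100 − 0.1400 = 0.37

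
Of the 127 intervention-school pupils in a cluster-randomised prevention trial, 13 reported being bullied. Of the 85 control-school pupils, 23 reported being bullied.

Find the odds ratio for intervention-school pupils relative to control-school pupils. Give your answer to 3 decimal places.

OR = (13 × 62) / (114 × 23) = 806/2622 ≈ 0.307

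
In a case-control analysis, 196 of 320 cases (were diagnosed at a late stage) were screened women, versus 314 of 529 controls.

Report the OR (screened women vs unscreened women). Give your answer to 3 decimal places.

1.082

odds, screened women = 196/314 = 0.6242
odds, unscreened women = 124/215 = 0.5767
OR = 0.6242 / 0.5767 = 1.082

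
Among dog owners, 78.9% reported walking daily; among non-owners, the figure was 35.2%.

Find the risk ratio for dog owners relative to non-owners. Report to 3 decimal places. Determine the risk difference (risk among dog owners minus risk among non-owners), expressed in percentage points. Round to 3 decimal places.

RR = 2.241; RD = 43.700

RR = 0.7890 / 0.3520 = 2.241
risk difference = 0.7890 − 0.3520 = 0.4370 → 43.700 percentage points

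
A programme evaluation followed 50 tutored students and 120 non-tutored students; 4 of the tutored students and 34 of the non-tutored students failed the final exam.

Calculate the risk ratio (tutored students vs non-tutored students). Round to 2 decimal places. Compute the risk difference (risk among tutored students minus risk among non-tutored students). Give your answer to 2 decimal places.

risk, tutored students = 4/50 = 0.0800
risk, non-tutored students = 34/120 = 0.2833
RR = 0.0800 / 0.2833 = 0.28
risk difference = 0.0800 − 0.2833 = -0.20

RR = 0.28; RD = -0.20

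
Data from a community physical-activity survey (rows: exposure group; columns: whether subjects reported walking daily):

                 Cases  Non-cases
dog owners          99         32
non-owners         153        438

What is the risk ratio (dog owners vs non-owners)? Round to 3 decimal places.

risk, dog owners = 99/131 = 0.7557
risk, non-owners = 153/591 = 0.2589
RR = 0.7557 / 0.2589 = 2.919

2.919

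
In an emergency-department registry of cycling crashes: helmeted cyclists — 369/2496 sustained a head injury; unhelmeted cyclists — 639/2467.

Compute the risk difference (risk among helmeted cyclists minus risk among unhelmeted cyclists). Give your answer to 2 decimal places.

RD ≈ -0.11

risk, helmeted cyclists = 369/2496 = 0.1478
risk, unhelmeted cyclists = 639/2467 = 0.2590
risk difference = 0.1478 − 0.2590 = -0.11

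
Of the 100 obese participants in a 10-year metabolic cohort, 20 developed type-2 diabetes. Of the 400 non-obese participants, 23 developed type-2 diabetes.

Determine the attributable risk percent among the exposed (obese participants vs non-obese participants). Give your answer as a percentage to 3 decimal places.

AR% ≈ 71.250%

risk, obese participants = 20/100 = 0.2000
risk, non-obese participants = 23/400 = 0.0575
AR% = (0.2000 − 0.0575) / 0.2000 = 0.7125 → 71.250%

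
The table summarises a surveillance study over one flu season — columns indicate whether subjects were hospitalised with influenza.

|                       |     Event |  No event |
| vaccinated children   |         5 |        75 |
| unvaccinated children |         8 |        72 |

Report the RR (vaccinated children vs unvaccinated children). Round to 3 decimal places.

risk, vaccinated children = 5/80 = 0.0625
risk, unvaccinated children = 8/80 = 0.1000
RR = 0.0625 / 0.1000 = 0.625

0.625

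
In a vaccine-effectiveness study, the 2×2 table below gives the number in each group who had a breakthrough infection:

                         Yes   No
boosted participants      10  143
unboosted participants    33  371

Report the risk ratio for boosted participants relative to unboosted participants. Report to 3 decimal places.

RR = 0.800

risk, boosted participants = 10/153 = 0.0654
risk, unboosted participants = 33/404 = 0.0817
RR = 0.0654 / 0.0817 = 0.800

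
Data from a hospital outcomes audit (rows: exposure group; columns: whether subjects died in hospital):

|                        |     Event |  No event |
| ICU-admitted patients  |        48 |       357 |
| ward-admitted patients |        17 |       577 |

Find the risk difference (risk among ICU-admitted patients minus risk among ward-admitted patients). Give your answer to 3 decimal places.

0.090

risk, ICU-admitted patients = 48/405 = 0.11852
risk, ward-admitted patients = 17/594 = 0.02862
risk difference = 0.11852 − 0.02862 = 0.090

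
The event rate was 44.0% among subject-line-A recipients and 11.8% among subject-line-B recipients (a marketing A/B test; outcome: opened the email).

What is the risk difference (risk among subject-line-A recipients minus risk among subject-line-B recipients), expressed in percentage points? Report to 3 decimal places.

RD = 32.200

risk difference = 0.4400 − 0.1180 = 0.3220 → 32.200 percentage points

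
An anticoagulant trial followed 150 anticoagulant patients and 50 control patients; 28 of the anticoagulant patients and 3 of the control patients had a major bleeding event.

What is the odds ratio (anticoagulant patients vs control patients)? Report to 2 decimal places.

OR = (28 × 47) / (122 × 3) = 1316/366 ≈ 3.60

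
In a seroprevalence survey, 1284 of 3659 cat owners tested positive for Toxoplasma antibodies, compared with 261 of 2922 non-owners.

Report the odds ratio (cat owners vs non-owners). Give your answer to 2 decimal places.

odds, cat owners = 1284/2375 = 0.5406
odds, non-owners = 261/2661 = 0.0981
OR = 0.5406 / 0.0981 = 5.51

OR: 5.51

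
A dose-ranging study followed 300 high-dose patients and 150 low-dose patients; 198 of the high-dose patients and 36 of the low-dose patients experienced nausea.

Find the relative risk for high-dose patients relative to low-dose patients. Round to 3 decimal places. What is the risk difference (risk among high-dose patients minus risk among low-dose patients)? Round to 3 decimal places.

risk, high-dose patients = 198/300 = 0.6600
risk, low-dose patients = 36/150 = 0.2400
RR = 0.6600 / 0.2400 = 2.750
risk difference = 0.6600 − 0.2400 = 0.420

RR = 2.750; RD = 0.420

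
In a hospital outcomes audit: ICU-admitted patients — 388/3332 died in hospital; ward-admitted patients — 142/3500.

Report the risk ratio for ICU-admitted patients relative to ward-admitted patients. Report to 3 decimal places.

risk, ICU-admitted patients = 388/3332 = 0.11645
risk, ward-admitted patients = 142/3500 = 0.04057
RR = 0.11645 / 0.04057 = 2.870

RR = 2.870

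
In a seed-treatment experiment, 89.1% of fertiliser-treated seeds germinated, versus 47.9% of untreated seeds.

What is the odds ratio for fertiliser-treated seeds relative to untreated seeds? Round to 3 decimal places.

OR ≈ 8.891

odds, fertiliser-treated seeds = 0.8910/0.1090 = 8.1743
odds, untreated seeds = 0.4790/0.5210 = 0.9194
OR = 8.1743 / 0.9194 = 8.891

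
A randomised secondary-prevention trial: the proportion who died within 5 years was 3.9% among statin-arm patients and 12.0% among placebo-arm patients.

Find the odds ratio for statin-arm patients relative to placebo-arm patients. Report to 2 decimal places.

OR = 0.30

odds, statin-arm patients = 0.03900/0.96100 = 0.04058
odds, placebo-arm patients = 0.12000/0.88000 = 0.13636
OR = 0.04058 / 0.13636 = 0.30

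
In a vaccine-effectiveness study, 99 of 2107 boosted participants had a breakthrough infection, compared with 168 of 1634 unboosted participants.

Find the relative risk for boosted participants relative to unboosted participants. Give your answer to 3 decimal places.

0.457

risk, boosted participants = 99/2107 = 0.04699
risk, unboosted participants = 168/1634 = 0.10282
RR = 0.04699 / 0.10282 = 0.457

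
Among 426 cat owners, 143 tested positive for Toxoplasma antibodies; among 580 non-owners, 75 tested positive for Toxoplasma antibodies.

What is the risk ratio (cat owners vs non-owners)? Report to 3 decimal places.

risk, cat owners = 143/426 = 0.3357
risk, non-owners = 75/580 = 0.1293
RR = 0.3357 / 0.1293 = 2.596

2.596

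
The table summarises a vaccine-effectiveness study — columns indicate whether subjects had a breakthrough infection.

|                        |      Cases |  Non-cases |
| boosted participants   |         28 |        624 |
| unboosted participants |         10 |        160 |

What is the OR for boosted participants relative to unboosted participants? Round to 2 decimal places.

OR = (28 × 160) / (624 × 10) = 4480/6240 ≈ 0.72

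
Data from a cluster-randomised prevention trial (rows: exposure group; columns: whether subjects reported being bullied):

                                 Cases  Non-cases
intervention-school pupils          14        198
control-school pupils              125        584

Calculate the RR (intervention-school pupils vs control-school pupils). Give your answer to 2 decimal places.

RR = 0.37

risk, intervention-school pupils = 14/212 = 0.0660
risk, control-school pupils = 125/709 = 0.1763
RR = 0.0660 / 0.1763 = 0.37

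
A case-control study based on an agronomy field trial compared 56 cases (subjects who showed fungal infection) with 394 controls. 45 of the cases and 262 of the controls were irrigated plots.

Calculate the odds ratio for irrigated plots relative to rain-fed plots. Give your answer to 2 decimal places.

OR = (45 × 132) / (262 × 11) = 5940/2882 ≈ 2.06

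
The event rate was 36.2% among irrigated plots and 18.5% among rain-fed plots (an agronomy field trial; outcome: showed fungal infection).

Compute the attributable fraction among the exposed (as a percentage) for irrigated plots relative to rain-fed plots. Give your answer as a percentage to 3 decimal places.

AR% = (0.3620 − 0.1850) / 0.3620 = 0.4890 → 48.895%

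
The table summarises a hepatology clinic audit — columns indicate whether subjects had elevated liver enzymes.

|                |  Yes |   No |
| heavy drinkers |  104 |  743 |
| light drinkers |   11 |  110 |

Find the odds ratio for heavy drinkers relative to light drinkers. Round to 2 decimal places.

OR = (104 × 110) / (743 × 11) = 11440/8173 ≈ 1.40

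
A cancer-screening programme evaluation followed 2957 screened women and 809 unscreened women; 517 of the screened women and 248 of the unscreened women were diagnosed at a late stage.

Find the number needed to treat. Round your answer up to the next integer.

8

risk, screened women = 517/2957 = 0.174839
risk, unscreened women = 248/809 = 0.306551
absolute risk difference = 0.131712
1 / 0.131712 = 7.592 → round up → 8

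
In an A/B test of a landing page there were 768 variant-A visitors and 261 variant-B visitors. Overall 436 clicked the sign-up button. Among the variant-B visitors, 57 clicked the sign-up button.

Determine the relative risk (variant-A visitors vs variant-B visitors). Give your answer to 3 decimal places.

2.260

variant-A visitors with the outcome: 436 − 57 = 379
variant-A visitors without the outcome: 768 − 379 = 389
variant-B visitors without the outcome: 261 − 57 = 204
risk, variant-A visitors = 379/768 = 0.4935
risk, variant-B visitors = 57/261 = 0.2184
RR = 0.4935 / 0.2184 = 2.260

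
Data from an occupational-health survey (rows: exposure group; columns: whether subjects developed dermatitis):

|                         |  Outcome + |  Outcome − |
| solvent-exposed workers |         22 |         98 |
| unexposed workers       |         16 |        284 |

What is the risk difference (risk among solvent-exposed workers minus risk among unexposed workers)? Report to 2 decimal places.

0.13

risk, solvent-exposed workers = 22/120 = 0.1833
risk, unexposed workers = 16/300 = 0.0533
risk difference = 0.1833 − 0.0533 = 0.13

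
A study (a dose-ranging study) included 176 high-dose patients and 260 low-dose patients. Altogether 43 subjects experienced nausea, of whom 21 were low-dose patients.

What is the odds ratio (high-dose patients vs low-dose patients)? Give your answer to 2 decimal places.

high-dose patients with the outcome: 43 − 21 = 22
high-dose patients without the outcome: 176 − 22 = 154
low-dose patients without the outcome: 260 − 21 = 239
OR = (22 × 239) / (154 × 21) = 5258/3234 ≈ 1.63

1.63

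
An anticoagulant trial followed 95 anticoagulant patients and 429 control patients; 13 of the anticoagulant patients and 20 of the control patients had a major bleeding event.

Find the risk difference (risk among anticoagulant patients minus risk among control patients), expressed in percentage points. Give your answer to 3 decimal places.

RD = 9.022

risk, anticoagulant patients = 13/95 = 0.13684
risk, control patients = 20/429 = 0.04662
risk difference = 0.13684 − 0.04662 = 0.09022 → 9.022 percentage points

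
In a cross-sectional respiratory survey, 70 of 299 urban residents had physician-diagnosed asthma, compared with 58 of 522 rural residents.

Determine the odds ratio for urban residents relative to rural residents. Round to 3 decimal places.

OR = (70 × 464) / (229 × 58) = 32480/13282 ≈ 2.445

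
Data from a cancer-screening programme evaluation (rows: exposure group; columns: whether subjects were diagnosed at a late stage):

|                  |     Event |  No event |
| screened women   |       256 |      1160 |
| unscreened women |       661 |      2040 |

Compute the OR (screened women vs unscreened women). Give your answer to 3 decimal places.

OR = (256 × 2040) / (1160 × 661) = 522240/766760 ≈ 0.681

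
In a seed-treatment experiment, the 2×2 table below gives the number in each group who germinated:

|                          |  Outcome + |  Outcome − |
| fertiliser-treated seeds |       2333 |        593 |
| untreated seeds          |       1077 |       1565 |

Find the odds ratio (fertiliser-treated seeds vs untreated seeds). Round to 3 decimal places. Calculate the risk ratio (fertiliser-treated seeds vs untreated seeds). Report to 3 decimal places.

OR = 5.717; RR = 1.956

odds, fertiliser-treated seeds = 2333/593 = 3.9342
odds, untreated seeds = 1077/1565 = 0.6882
OR = 3.9342 / 0.6882 = 5.717
risk, fertiliser-treated seeds = 2333/2926 = 0.7973
risk, untreated seeds = 1077/2642 = 0.4076
RR = 0.7973 / 0.4076 = 1.956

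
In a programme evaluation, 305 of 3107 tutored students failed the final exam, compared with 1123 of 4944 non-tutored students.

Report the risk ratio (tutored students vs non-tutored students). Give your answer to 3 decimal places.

risk, tutored students = 305/3107 = 0.0982
risk, non-tutored students = 1123/4944 = 0.2271
RR = 0.0982 / 0.2271 = 0.432

RR = 0.432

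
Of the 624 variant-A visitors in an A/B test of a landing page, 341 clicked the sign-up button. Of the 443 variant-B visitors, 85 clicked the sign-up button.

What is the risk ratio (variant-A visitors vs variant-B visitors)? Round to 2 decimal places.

RR = 2.85

risk, variant-A visitors = 341/624 = 0.5465
risk, variant-B visitors = 85/443 = 0.1919
RR = 0.5465 / 0.1919 = 2.85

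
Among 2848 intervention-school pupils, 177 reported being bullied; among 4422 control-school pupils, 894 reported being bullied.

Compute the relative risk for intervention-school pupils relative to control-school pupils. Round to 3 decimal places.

risk, intervention-school pupils = 177/2848 = 0.0621
risk, control-school pupils = 894/4422 = 0.2022
RR = 0.0621 / 0.2022 = 0.307

0.307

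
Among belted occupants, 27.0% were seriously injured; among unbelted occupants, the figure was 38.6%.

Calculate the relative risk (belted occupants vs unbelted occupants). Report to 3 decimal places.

RR = 0.2700 / 0.3860 = 0.699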